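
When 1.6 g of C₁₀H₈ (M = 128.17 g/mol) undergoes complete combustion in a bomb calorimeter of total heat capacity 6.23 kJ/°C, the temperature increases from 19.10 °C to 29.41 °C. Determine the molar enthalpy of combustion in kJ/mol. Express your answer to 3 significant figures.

ΔT = 29.41 − 19.10 = 10.31 °C
q_cal = C_cal × ΔT = 6.23 × 10.31 = 64.2313 kJ
n = 1.6 / 128.17 = 0.01248 mol
q_rxn = −q_cal = -64.2313 kJ
ΔH = -64.2313 / 0.01248 = -5147 kJ/mol

ΔH = -5150 kJ/mol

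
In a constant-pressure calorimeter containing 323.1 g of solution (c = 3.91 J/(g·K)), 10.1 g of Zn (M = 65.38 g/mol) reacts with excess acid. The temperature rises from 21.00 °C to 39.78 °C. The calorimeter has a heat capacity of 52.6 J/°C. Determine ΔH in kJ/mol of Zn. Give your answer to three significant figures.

|ΔT| = |39.78 − 21.00| = 18.78 °C
|q_surr| = (323.1 × 3.91 + 52.6) × 18.78 = 1315.921 × 18.78 = 24710 J
n(Zn) = 10.1 / 65.38 = 0.1545 mol
Temperature rose, so q_rxn = −|q_surr| = -24.71 kJ
ΔH = q_rxn / n = -159.9 kJ/mol

ΔH = -160 kJ/mol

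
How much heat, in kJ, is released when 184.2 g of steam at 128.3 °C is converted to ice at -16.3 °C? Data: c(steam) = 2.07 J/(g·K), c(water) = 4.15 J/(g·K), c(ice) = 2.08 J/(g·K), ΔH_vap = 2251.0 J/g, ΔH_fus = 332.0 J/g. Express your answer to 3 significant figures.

q = 569 kJ

q1 (cool steam 128.3→100 °C): 184.2 × 2.07 × 28.3 = 10791 J
q2 (condense at 100 °C): 184.2 × 2251.0 = 414634 J
q3 (cool water 100→0 °C): 184.2 × 4.15 × 100.0 = 76443 J
q4 (freeze at 0 °C): 184.2 × 332.0 = 61154 J
q5 (cool ice 0→-16.3 °C): 184.2 × 2.08 × 16.3 = 6245 J
Total: 10791 + 414634 + 76443 + 61154 + 6245 = 569267 J = 569 kJ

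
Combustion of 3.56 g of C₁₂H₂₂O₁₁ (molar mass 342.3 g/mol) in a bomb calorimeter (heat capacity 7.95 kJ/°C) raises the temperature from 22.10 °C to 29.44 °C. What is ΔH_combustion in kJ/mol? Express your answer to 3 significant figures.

ΔH = -5610 kJ/mol

ΔT = 29.44 − 22.10 = 7.34 °C
q_cal = C_cal × ΔT = 7.95 × 7.34 = 58.353 kJ
n = 3.56 / 342.3 = 0.01040 mol
q_rxn = −q_cal = -58.353 kJ
ΔH = -58.353 / 0.01040 = -5611 kJ/mol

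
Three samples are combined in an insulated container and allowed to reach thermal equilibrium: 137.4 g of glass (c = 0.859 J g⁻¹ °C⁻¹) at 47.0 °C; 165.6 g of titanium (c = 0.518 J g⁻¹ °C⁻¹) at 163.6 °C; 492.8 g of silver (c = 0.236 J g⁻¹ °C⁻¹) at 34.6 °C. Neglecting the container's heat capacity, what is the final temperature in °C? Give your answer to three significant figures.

T_f = 73.7 °C

Σ mᵢcᵢ(T − Tᵢ) = 0  ⇒  T = Σ mᵢcᵢTᵢ / Σ mᵢcᵢ
Σ mᵢcᵢ = 137.4×0.859 + 165.6×0.518 + 492.8×0.236 = 320.1082
Σ mᵢcᵢTᵢ = 118.0266×47.0 + 85.7808×163.6 + 116.3008×34.6 = 23605
T = 23605 / 320.1082 = 73.74 °C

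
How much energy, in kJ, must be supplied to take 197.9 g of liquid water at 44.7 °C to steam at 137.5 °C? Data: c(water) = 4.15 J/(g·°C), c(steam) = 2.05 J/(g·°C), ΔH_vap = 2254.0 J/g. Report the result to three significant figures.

q1 (heat water 44.7→100.0 °C): 197.9 × 4.15 × 55.3 = 45417 J
q2 (vaporize at 100 °C): 197.9 × 2254.0 = 446067 J
q3 (heat steam 100.0→137.5 °C): 197.9 × 2.05 × 37.5 = 15214 J
Total: 45417 + 446067 + 15214 = 506698 J = 507 kJ

q = 507 kJ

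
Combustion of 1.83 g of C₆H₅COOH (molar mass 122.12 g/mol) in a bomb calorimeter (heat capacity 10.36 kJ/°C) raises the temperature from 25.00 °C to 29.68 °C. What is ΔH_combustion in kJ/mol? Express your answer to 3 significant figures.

ΔT = 29.68 − 25.00 = 4.68 °C
q_cal = C_cal × ΔT = 10.36 × 4.68 = 48.4848 kJ
n = 1.83 / 122.12 = 0.014985 mol
q_rxn = −q_cal = -48.4848 kJ
ΔH = -48.4848 / 0.014985 = -3236 kJ/mol

ΔH = -3240 kJ/mol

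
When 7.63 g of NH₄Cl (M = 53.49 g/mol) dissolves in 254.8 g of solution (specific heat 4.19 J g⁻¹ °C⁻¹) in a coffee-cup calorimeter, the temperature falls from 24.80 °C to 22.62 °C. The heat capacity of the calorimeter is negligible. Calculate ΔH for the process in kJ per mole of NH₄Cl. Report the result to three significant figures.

|ΔT| = |22.62 − 24.80| = 2.18 °C
|q_surr| = (254.8 × 4.19) × 2.18 = 1067.612 × 2.18 = 2327 J
n(NH₄Cl) = 7.63 / 53.49 = 0.1426 mol
Temperature fell, so q_rxn = +|q_surr| = 2.327 kJ
ΔH = q_rxn / n = 16.32 kJ/mol

ΔH = 16.3 kJ/mol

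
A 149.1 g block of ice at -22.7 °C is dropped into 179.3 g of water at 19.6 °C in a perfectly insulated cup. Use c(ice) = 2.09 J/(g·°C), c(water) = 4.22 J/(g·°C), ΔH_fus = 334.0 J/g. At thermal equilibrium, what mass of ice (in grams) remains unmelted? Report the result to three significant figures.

Heat to warm all ice to 0 °C: 149.1×2.09×22.7 = 7073.8 J
Heat released by water cooling to 0 °C: 179.3×4.22×19.6 = 14830 J
14830 J < 7073.8 + 149.1×334.0 = 56873.2 J, so not all ice melts; final T = 0 °C.
Heat left for melting: 14830 − 7073.8 = 7756.2 J
Mass melted = 7756.2 / 334.0 = 23.22 g
Ice remaining = 149.1 − 23.22 = 125.88 g

m_ice remaining = 126 g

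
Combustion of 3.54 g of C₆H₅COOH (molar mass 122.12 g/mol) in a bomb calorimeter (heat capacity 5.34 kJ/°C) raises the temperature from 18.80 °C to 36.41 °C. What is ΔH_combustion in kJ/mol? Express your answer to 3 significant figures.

ΔH = -3240 kJ/mol

ΔT = 36.41 − 18.80 = 17.61 °C
q_cal = C_cal × ΔT = 5.34 × 17.61 = 94.0374 kJ
n = 3.54 / 122.12 = 0.02899 mol
q_rxn = −q_cal = -94.0374 kJ
ΔH = -94.0374 / 0.02899 = -3244 kJ/mol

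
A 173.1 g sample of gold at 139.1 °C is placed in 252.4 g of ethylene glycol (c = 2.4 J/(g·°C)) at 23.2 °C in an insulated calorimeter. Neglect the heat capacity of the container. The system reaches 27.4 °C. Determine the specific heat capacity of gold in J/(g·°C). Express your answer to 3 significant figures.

c = 0.132 J/(g·°C)

q_gained = (252.4 × 2.4) × (27.4 − 23.2) = 2544 J
q_lost = 173.1 × c × (139.1 − 27.4) = 19335.27 c
Set equal: c = 2544 / 19335.27 = 0.132 J/(g·°C)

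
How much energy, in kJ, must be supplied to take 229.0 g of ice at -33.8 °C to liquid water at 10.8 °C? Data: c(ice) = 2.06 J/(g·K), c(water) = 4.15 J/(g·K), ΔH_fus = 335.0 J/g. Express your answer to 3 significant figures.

q1 (heat ice -33.8→0.0 °C): 229.0 × 2.06 × 33.8 = 15945 J
q2 (melt at 0 °C): 229.0 × 335.0 = 76715 J
q3 (heat water 0.0→10.8 °C): 229.0 × 4.15 × 10.8 = 10264 J
Total: 15945 + 76715 + 10264 = 102924 J = 103 kJ

q = 103 kJ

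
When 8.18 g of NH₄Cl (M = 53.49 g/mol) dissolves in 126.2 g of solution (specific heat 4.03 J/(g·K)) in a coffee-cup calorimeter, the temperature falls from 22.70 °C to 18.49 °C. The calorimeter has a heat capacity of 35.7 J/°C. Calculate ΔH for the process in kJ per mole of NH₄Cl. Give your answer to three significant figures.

|ΔT| = |18.49 − 22.70| = 4.21 °C
|q_surr| = (126.2 × 4.03 + 35.7) × 4.21 = 544.286 × 4.21 = 2291 J
n(NH₄Cl) = 8.18 / 53.49 = 0.1529 mol
Temperature fell, so q_rxn = +|q_surr| = 2.291 kJ
ΔH = q_rxn / n = 14.98 kJ/mol

ΔH = 15.0 kJ/mol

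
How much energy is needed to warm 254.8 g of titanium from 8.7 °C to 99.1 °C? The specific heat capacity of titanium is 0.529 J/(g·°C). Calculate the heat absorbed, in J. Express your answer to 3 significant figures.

q = m c ΔT = 254.8 × 0.529 × (99.1 − 8.7)
q = 254.8 × 0.529 × 90.4 = 12180 J

q = 12200 J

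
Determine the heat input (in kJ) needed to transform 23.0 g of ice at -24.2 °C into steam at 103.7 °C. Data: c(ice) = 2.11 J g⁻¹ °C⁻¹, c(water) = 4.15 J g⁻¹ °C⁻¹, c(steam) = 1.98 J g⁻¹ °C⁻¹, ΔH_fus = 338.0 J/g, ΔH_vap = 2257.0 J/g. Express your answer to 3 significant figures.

q1 (heat ice -24.2→0.0 °C): 23.0 × 2.11 × 24.2 = 1174 J
q2 (melt at 0 °C): 23.0 × 338.0 = 7774 J
q3 (heat water 0.0→100.0 °C): 23.0 × 4.15 × 100.0 = 9545 J
q4 (vaporize at 100 °C): 23.0 × 2257.0 = 51911 J
q5 (heat steam 100.0→103.7 °C): 23.0 × 1.98 × 3.7 = 168 J
Total: 1174 + 7774 + 9545 + 51911 + 168 = 70572 J = 70.6 kJ

q = 70.6 kJ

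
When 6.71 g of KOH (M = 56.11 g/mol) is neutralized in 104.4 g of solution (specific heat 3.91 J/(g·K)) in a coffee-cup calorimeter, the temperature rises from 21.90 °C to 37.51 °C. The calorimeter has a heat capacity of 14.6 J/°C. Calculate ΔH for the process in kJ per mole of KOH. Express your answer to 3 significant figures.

ΔH = -55.2 kJ/mol

|ΔT| = |37.51 − 21.90| = 15.61 °C
|q_surr| = (104.4 × 3.91 + 14.6) × 15.61 = 422.804 × 15.61 = 6600 J
n(KOH) = 6.71 / 56.11 = 0.1196 mol
Temperature rose, so q_rxn = −|q_surr| = -6.600 kJ
ΔH = q_rxn / n = -55.18 kJ/mol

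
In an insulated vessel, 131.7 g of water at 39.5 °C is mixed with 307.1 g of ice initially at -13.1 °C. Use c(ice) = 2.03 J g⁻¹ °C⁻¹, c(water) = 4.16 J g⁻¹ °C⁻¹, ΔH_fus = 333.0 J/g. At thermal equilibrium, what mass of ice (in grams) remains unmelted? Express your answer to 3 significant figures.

Heat to warm all ice to 0 °C: 307.1×2.03×13.1 = 8166.7 J
Heat released by water cooling to 0 °C: 131.7×4.16×39.5 = 21641 J
21641 J < 8166.7 + 307.1×333.0 = 110431.0 J, so not all ice melts; final T = 0 °C.
Heat left for melting: 21641 − 8166.7 = 13474.3 J
Mass melted = 13474.3 / 333.0 = 40.46 g
Ice remaining = 307.1 − 40.46 = 266.64 g

m_ice remaining = 267 g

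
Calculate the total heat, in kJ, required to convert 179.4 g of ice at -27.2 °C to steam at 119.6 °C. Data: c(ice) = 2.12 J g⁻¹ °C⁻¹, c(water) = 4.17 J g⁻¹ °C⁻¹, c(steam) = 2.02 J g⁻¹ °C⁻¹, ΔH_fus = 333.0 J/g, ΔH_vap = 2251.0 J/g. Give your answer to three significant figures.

q1 (heat ice -27.2→0.0 °C): 179.4 × 2.12 × 27.2 = 10345 J
q2 (melt at 0 °C): 179.4 × 333.0 = 59740 J
q3 (heat water 0.0→100.0 °C): 179.4 × 4.17 × 100.0 = 74810 J
q4 (vaporize at 100 °C): 179.4 × 2251.0 = 403829 J
q5 (heat steam 100.0→119.6 °C): 179.4 × 2.02 × 19.6 = 7103 J
Total: 10345 + 59740 + 74810 + 403829 + 7103 = 555827 J = 556 kJ

q = 556 kJ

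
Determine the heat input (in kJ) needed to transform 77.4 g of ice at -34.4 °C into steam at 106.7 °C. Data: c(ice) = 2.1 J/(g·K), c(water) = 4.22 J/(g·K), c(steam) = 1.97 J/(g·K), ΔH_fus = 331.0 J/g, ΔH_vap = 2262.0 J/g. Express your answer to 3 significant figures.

q = 240 kJ

q1 (heat ice -34.4→0.0 °C): 77.4 × 2.1 × 34.4 = 5591 J
q2 (melt at 0 °C): 77.4 × 331.0 = 25619 J
q3 (heat water 0.0→100.0 °C): 77.4 × 4.22 × 100.0 = 32663 J
q4 (vaporize at 100 °C): 77.4 × 2262.0 = 175079 J
q5 (heat steam 100.0→106.7 °C): 77.4 × 1.97 × 6.7 = 1022 J
Total: 5591 + 25619 + 32663 + 175079 + 1022 = 239974 J = 240 kJ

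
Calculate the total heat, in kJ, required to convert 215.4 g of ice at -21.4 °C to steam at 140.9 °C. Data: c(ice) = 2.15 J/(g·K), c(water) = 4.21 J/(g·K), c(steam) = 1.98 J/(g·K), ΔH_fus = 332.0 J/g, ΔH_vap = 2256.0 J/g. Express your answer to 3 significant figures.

q1 (heat ice -21.4→0.0 °C): 215.4 × 2.15 × 21.4 = 9911 J
q2 (melt at 0 °C): 215.4 × 332.0 = 71513 J
q3 (heat water 0.0→100.0 °C): 215.4 × 4.21 × 100.0 = 90683 J
q4 (vaporize at 100 °C): 215.4 × 2256.0 = 485942 J
q5 (heat steam 100.0→140.9 °C): 215.4 × 1.98 × 40.9 = 17444 J
Total: 9911 + 71513 + 90683 + 485942 + 17444 = 675493 J = 675 kJ

q = 675 kJ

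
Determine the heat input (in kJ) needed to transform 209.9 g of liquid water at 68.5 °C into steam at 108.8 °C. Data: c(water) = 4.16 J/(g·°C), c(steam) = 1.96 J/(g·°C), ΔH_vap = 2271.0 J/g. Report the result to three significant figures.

q1 (heat water 68.5→100.0 °C): 209.9 × 4.16 × 31.5 = 27505 J
q2 (vaporize at 100 °C): 209.9 × 2271.0 = 476683 J
q3 (heat steam 100.0→108.8 °C): 209.9 × 1.96 × 8.8 = 3620 J
Total: 27505 + 476683 + 3620 = 507808 J = 508 kJ

q = 508 kJ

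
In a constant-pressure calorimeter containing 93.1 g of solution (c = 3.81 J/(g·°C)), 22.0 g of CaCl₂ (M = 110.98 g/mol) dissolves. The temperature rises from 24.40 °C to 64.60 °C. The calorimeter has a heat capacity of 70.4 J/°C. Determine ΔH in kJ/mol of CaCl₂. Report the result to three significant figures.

ΔH = -86.2 kJ/mol

|ΔT| = |64.60 − 24.40| = 40.20 °C
|q_surr| = (93.1 × 3.81 + 70.4) × 40.20 = 425.111 × 40.20 = 17090 J
n(CaCl₂) = 22.0 / 110.98 = 0.1982 mol
Temperature rose, so q_rxn = −|q_surr| = -17.09 kJ
ΔH = q_rxn / n = -86.23 kJ/mol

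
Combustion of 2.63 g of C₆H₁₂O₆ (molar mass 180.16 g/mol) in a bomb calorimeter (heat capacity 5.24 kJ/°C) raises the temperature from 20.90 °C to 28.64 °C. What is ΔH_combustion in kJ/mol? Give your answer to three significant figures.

ΔT = 28.64 − 20.90 = 7.74 °C
q_cal = C_cal × ΔT = 5.24 × 7.74 = 40.5576 kJ
n = 2.63 / 180.16 = 0.01460 mol
q_rxn = −q_cal = -40.5576 kJ
ΔH = -40.5576 / 0.01460 = -2778 kJ/mol

ΔH = -2780 kJ/mol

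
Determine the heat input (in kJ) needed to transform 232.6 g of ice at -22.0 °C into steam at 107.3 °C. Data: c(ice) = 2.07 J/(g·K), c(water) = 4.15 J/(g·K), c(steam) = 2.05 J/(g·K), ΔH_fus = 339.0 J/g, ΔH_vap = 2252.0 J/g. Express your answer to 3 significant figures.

q1 (heat ice -22.0→0.0 °C): 232.6 × 2.07 × 22.0 = 10593 J
q2 (melt at 0 °C): 232.6 × 339.0 = 78851 J
q3 (heat water 0.0→100.0 °C): 232.6 × 4.15 × 100.0 = 96529 J
q4 (vaporize at 100 °C): 232.6 × 2252.0 = 523815 J
q5 (heat steam 100.0→107.3 °C): 232.6 × 2.05 × 7.3 = 3481 J
Total: 10593 + 78851 + 96529 + 523815 + 3481 = 713269 J = 713 kJ

q = 713 kJ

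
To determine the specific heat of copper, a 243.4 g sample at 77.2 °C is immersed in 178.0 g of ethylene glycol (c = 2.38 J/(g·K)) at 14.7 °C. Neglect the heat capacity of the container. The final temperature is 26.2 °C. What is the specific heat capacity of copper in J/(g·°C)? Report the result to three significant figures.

q_gained = (178.0 × 2.38) × (26.2 − 14.7) = 4872 J
q_lost = 243.4 × c × (77.2 − 26.2) = 12413.4 c
Set equal: c = 4872 / 12413.4 = 0.392 J/(g·°C)

c = 0.392 J/(g·°C)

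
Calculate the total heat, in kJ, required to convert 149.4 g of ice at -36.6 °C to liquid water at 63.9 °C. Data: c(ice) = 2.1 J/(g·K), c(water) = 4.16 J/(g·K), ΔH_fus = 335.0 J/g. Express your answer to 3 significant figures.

q = 101 kJ

q1 (heat ice -36.6→0.0 °C): 149.4 × 2.1 × 36.6 = 11483 J
q2 (melt at 0 °C): 149.4 × 335.0 = 50049 J
q3 (heat water 0.0→63.9 °C): 149.4 × 4.16 × 63.9 = 39714 J
Total: 11483 + 50049 + 39714 = 101246 J = 101 kJ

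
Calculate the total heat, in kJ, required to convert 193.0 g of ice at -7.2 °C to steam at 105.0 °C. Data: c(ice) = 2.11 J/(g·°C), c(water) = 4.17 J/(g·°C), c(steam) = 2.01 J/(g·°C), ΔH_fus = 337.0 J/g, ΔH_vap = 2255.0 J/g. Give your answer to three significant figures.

q = 586 kJ

q1 (heat ice -7.2→0.0 °C): 193.0 × 2.11 × 7.2 = 2932 J
q2 (melt at 0 °C): 193.0 × 337.0 = 65041 J
q3 (heat water 0.0→100.0 °C): 193.0 × 4.17 × 100.0 = 80481 J
q4 (vaporize at 100 °C): 193.0 × 2255.0 = 435215 J
q5 (heat steam 100.0→105.0 °C): 193.0 × 2.01 × 5.0 = 1940 J
Total: 2932 + 65041 + 80481 + 435215 + 1940 = 585609 J = 586 kJ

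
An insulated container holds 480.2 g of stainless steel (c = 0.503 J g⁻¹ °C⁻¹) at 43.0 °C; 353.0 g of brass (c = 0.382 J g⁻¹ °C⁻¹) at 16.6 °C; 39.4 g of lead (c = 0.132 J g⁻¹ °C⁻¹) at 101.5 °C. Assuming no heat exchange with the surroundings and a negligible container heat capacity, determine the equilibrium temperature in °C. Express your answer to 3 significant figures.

Σ mᵢcᵢ(T − Tᵢ) = 0  ⇒  T = Σ mᵢcᵢTᵢ / Σ mᵢcᵢ
Σ mᵢcᵢ = 480.2×0.503 + 353.0×0.382 + 39.4×0.132 = 381.5874
Σ mᵢcᵢTᵢ = 241.5406×43.0 + 134.846×16.6 + 5.2008×101.5 = 13153
T = 13153 / 381.5874 = 34.47 °C

T_f = 34.5 °C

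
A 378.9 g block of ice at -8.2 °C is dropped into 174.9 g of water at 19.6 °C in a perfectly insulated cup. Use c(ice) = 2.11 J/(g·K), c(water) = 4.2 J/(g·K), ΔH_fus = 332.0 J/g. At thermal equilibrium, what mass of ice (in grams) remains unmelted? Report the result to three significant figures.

m_ice remaining = 355 g

Heat to warm all ice to 0 °C: 378.9×2.11×8.2 = 6555.7 J
Heat released by water cooling to 0 °C: 174.9×4.2×19.6 = 14398 J
14398 J < 6555.7 + 378.9×332.0 = 132350.5 J, so not all ice melts; final T = 0 °C.
Heat left for melting: 14398 − 6555.7 = 7842.3 J
Mass melted = 7842.3 / 332.0 = 23.62 g
Ice remaining = 378.9 − 23.62 = 355.28 g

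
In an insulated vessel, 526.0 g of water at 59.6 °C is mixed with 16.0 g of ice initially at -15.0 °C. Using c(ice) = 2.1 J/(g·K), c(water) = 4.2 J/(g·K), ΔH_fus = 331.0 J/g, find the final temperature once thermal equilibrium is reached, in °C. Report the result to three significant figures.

Heat to bring ice to 0 °C and melt it: q₁ = 16.0×2.1×15.0 + 16.0×331.0 = 5800.0 J
Heat the water can supply cooling to 0 °C: 526.0×4.2×59.6 = 131668 J > q₁, so all ice melts.
Energy balance: 526.0×4.2×(59.6 − T) = 5800.0 + 16.0×4.2×(T − 0)
2209.2(59.6 − T) = 5800.0 + 67.2 T
131668 − 5800.0 = 2276.4 T
T = 125868.0 / 2276.4 = 55.29 °C

T_f = 55.3 °C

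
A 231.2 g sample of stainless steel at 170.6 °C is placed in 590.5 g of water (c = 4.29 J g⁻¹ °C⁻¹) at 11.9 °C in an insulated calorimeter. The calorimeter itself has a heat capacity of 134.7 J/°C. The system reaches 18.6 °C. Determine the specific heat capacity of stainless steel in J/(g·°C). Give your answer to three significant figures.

c = 0.509 J/(g·°C)

q_gained = (590.5 × 4.29 + 134.7) × (18.6 − 11.9) = 17880 J
q_lost = 231.2 × c × (170.6 − 18.6) = 35142.4 c
Set equal: c = 17880 / 35142.4 = 0.509 J/(g·°C)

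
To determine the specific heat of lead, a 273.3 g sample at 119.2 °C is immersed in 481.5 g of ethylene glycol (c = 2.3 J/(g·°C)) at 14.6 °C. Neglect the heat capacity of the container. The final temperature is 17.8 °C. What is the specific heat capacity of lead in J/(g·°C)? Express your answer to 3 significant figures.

q_gained = (481.5 × 2.3) × (17.8 − 14.6) = 3544 J
q_lost = 273.3 × c × (119.2 − 17.8) = 27712.62 c
Set equal: c = 3544 / 27712.62 = 0.128 J/(g·°C)

c = 0.128 J/(g·°C)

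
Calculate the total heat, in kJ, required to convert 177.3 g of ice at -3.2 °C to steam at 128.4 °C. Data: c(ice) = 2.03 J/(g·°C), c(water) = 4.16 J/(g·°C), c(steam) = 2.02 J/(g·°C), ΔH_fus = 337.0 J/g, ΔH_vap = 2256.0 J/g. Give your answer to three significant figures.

q = 545 kJ

q1 (heat ice -3.2→0.0 °C): 177.3 × 2.03 × 3.2 = 1152 J
q2 (melt at 0 °C): 177.3 × 337.0 = 59750 J
q3 (heat water 0.0→100.0 °C): 177.3 × 4.16 × 100.0 = 73757 J
q4 (vaporize at 100 °C): 177.3 × 2256.0 = 399989 J
q5 (heat steam 100.0→128.4 °C): 177.3 × 2.02 × 28.4 = 10171 J
Total: 1152 + 59750 + 73757 + 399989 + 10171 = 544819 J = 545 kJ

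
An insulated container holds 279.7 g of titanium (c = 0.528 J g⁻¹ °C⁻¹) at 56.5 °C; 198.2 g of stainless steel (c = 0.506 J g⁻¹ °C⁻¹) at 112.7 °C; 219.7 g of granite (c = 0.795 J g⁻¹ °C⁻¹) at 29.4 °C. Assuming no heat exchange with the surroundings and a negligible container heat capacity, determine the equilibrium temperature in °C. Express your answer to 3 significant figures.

T_f = 58.6 °C

Σ mᵢcᵢ(T − Tᵢ) = 0  ⇒  T = Σ mᵢcᵢTᵢ / Σ mᵢcᵢ
Σ mᵢcᵢ = 279.7×0.528 + 198.2×0.506 + 219.7×0.795 = 422.6323
Σ mᵢcᵢTᵢ = 147.6816×56.5 + 100.2892×112.7 + 174.6615×29.4 = 24782
T = 24782 / 422.6323 = 58.64 °C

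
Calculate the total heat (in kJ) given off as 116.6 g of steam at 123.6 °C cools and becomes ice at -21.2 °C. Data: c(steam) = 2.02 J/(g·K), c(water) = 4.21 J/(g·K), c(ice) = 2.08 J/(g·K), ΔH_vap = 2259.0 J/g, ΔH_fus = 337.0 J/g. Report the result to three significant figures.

q = 362 kJ

q1 (cool steam 123.6→100 °C): 116.6 × 2.02 × 23.6 = 5559 J
q2 (condense at 100 °C): 116.6 × 2259.0 = 263399 J
q3 (cool water 100→0 °C): 116.6 × 4.21 × 100.0 = 49089 J
q4 (freeze at 0 °C): 116.6 × 337.0 = 39294 J
q5 (cool ice 0→-21.2 °C): 116.6 × 2.08 × 21.2 = 5142 J
Total: 5559 + 263399 + 49089 + 39294 + 5142 = 362483 J = 362 kJ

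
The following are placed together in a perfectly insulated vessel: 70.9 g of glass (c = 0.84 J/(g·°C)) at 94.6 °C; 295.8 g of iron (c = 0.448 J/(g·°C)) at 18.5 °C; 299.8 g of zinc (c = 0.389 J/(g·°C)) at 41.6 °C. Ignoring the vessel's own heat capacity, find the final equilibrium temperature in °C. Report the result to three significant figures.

Σ mᵢcᵢ(T − Tᵢ) = 0  ⇒  T = Σ mᵢcᵢTᵢ / Σ mᵢcᵢ
Σ mᵢcᵢ = 70.9×0.84 + 295.8×0.448 + 299.8×0.389 = 308.6966
Σ mᵢcᵢTᵢ = 59.556×94.6 + 132.5184×18.5 + 116.6222×41.6 = 12937
T = 12937 / 308.6966 = 41.91 °C

T_f = 41.9 °C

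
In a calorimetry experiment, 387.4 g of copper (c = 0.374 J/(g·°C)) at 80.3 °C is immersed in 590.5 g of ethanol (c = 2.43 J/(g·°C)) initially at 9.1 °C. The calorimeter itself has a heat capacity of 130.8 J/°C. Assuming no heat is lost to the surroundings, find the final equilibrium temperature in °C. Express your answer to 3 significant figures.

Heat lost by copper = heat gained by ethanol + calorimeter.
(387.4)(0.374)(80.3 − T) = [(590.5)(2.43) + 130.8](T − 9.1)
144.8876 (80.3 − T) = 1565.715 (T − 9.1)
11634 − 144.8876 T = 1565.715 T − 14248
25882 = 1710.6026 T
T = 15.13 °C

T_f = 15.1 °C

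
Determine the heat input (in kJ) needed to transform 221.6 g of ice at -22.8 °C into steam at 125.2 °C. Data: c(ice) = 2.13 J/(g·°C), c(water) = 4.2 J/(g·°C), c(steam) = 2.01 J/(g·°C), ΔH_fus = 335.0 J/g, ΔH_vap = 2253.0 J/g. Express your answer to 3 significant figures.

q1 (heat ice -22.8→0.0 °C): 221.6 × 2.13 × 22.8 = 10762 J
q2 (melt at 0 °C): 221.6 × 335.0 = 74236 J
q3 (heat water 0.0→100.0 °C): 221.6 × 4.2 × 100.0 = 93072 J
q4 (vaporize at 100 °C): 221.6 × 2253.0 = 499265 J
q5 (heat steam 100.0→125.2 °C): 221.6 × 2.01 × 25.2 = 11224 J
Total: 10762 + 74236 + 93072 + 499265 + 11224 = 688559 J = 689 kJ

q = 689 kJ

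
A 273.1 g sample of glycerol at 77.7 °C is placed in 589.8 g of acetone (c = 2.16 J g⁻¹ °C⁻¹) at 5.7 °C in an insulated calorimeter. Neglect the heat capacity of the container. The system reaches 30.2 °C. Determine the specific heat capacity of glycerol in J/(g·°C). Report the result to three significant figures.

c = 2.41 J/(g·°C)

q_gained = (589.8 × 2.16) × (30.2 − 5.7) = 31210 J
q_lost = 273.1 × c × (77.7 − 30.2) = 12972.25 c
Set equal: c = 31210 / 12972.25 = 2.41 J/(g·°C)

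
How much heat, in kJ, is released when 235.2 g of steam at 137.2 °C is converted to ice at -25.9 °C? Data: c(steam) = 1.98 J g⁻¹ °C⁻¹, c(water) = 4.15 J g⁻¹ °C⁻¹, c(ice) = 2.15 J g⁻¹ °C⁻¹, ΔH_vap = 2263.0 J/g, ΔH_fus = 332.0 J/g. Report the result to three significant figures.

q1 (cool steam 137.2→100 °C): 235.2 × 1.98 × 37.2 = 17324 J
q2 (condense at 100 °C): 235.2 × 2263.0 = 532258 J
q3 (cool water 100→0 °C): 235.2 × 4.15 × 100.0 = 97608 J
q4 (freeze at 0 °C): 235.2 × 332.0 = 78086 J
q5 (cool ice 0→-25.9 °C): 235.2 × 2.15 × 25.9 = 13097 J
Total: 17324 + 532258 + 97608 + 78086 + 13097 = 738373 J = 738 kJ

q = 738 kJ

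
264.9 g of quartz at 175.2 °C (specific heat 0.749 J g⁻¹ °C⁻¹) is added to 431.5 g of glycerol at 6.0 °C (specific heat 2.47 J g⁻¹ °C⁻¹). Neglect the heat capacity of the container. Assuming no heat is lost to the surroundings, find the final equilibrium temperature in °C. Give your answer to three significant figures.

T_f = 32.6 °C

Heat lost by quartz = heat gained by glycerol.
(264.9)(0.749)(175.2 − T) = (431.5)(2.47)(T − 6.0)
198.4101 (175.2 − T) = 1065.805 (T − 6.0)
34761 − 198.4101 T = 1065.805 T − 6394.8
41155.8 = 1264.2151 T
T = 32.55 °C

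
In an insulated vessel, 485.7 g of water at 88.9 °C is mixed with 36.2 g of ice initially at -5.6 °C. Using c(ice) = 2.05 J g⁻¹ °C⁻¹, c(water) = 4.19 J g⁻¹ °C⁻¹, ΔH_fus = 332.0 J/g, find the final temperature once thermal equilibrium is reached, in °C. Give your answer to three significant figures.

T_f = 77.0 °C

Heat to bring ice to 0 °C and melt it: q₁ = 36.2×2.05×5.6 + 36.2×332.0 = 12434 J
Heat the water can supply cooling to 0 °C: 485.7×4.19×88.9 = 180919 J > q₁, so all ice melts.
Energy balance: 485.7×4.19×(88.9 − T) = 12434 + 36.2×4.19×(T − 0)
2035.083(88.9 − T) = 12434 + 151.678 T
180919 − 12434 = 2186.761 T
T = 168485 / 2186.761 = 77.048 °C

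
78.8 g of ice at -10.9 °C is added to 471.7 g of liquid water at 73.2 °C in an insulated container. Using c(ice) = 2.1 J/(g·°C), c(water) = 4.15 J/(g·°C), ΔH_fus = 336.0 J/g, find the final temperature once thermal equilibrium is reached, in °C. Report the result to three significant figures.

T_f = 50.3 °C

Heat to bring ice to 0 °C and melt it: q₁ = 78.8×2.1×10.9 + 78.8×336.0 = 28281 J
Heat the water can supply cooling to 0 °C: 471.7×4.15×73.2 = 143293 J > q₁, so all ice melts.
Energy balance: 471.7×4.15×(73.2 − T) = 28281 + 78.8×4.15×(T − 0)
1957.555(73.2 − T) = 28281 + 327.02 T
143293 − 28281 = 2284.575 T
T = 115012 / 2284.575 = 50.34 °C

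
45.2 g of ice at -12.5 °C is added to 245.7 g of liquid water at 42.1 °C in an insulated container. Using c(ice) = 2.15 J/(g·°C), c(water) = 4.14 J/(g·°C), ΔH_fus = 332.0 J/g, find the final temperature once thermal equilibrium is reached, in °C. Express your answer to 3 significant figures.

T_f = 22.1 °C

Heat to bring ice to 0 °C and melt it: q₁ = 45.2×2.15×12.5 + 45.2×332.0 = 16221 J
Heat the water can supply cooling to 0 °C: 245.7×4.14×42.1 = 42824.0 J > q₁, so all ice melts.
Energy balance: 245.7×4.14×(42.1 − T) = 16221 + 45.2×4.14×(T − 0)
1017.198(42.1 − T) = 16221 + 187.128 T
42824.0 − 16221 = 1204.326 T
T = 26603.0 / 1204.326 = 22.09 °C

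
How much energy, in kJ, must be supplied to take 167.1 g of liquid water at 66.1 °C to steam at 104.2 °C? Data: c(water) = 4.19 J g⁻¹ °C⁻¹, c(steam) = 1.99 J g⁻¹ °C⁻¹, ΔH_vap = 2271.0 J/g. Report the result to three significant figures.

q = 405 kJ

q1 (heat water 66.1→100.0 °C): 167.1 × 4.19 × 33.9 = 23735 J
q2 (vaporize at 100 °C): 167.1 × 2271.0 = 379484 J
q3 (heat steam 100.0→104.2 °C): 167.1 × 1.99 × 4.2 = 1397 J
Total: 23735 + 379484 + 1397 = 404616 J = 405 kJ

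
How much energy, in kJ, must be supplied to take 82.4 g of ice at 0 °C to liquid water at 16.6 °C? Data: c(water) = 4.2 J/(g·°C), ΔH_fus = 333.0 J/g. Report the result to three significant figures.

q1 (melt at 0 °C): 82.4 × 333.0 = 27439 J
q2 (heat water 0.0→16.6 °C): 82.4 × 4.2 × 16.6 = 5745 J
Total: 27439 + 5745 = 33184 J = 33.2 kJ

q = 33.2 kJ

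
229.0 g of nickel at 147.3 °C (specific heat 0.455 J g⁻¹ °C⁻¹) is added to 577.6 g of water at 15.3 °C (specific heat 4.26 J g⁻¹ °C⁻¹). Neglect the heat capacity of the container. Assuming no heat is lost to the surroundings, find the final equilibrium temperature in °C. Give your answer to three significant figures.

Heat lost by nickel = heat gained by water.
(229.0)(0.455)(147.3 − T) = (577.6)(4.26)(T − 15.3)
104.195 (147.3 − T) = 2460.576 (T − 15.3)
15348 − 104.195 T = 2460.576 T − 37647
52995 = 2564.771 T
T = 20.66 °C

T_f = 20.7 °C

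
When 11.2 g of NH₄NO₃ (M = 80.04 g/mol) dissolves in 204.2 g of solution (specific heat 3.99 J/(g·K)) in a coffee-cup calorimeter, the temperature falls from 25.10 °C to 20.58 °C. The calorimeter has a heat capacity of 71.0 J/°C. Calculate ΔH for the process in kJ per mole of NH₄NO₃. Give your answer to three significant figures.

|ΔT| = |20.58 − 25.10| = 4.52 °C
|q_surr| = (204.2 × 3.99 + 71.0) × 4.52 = 885.758 × 4.52 = 4004 J
n(NH₄NO₃) = 11.2 / 80.04 = 0.1399 mol
Temperature fell, so q_rxn = +|q_surr| = 4.004 kJ
ΔH = q_rxn / n = 28.62 kJ/mol

ΔH = 28.6 kJ/mol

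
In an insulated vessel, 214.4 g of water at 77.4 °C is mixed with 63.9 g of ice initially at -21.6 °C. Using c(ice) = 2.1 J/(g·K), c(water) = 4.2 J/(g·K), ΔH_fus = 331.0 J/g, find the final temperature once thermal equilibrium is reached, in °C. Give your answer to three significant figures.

T_f = 39.1 °C

Heat to bring ice to 0 °C and melt it: q₁ = 63.9×2.1×21.6 + 63.9×331.0 = 24049 J
Heat the water can supply cooling to 0 °C: 214.4×4.2×77.4 = 69697.2 J > q₁, so all ice melts.
Energy balance: 214.4×4.2×(77.4 − T) = 24049 + 63.9×4.2×(T − 0)
900.48(77.4 − T) = 24049 + 268.38 T
69697.2 − 24049 = 1168.86 T
T = 45648.2 / 1168.86 = 39.05 °C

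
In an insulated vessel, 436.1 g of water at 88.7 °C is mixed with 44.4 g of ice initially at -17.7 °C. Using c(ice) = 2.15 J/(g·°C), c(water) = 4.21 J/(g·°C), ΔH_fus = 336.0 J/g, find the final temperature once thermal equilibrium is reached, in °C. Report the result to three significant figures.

T_f = 72.3 °C

Heat to bring ice to 0 °C and melt it: q₁ = 44.4×2.15×17.7 + 44.4×336.0 = 16608 J
Heat the water can supply cooling to 0 °C: 436.1×4.21×88.7 = 162852 J > q₁, so all ice melts.
Energy balance: 436.1×4.21×(88.7 − T) = 16608 + 44.4×4.21×(T − 0)
1835.981(88.7 − T) = 16608 + 186.924 T
162852 − 16608 = 2022.905 T
T = 146244 / 2022.905 = 72.29 °C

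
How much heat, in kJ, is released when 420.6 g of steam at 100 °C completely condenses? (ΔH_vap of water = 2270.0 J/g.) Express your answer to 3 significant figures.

q = m × ΔH_vap = 420.6 × 2270.0 = 954800 J = 955 kJ

q = 955 kJ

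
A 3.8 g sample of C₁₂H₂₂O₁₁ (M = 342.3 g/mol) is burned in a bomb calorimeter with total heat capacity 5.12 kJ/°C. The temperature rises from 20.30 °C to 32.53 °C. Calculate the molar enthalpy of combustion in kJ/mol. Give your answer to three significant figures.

ΔH = -5640 kJ/mol

ΔT = 32.53 − 20.30 = 12.23 °C
q_cal = C_cal × ΔT = 5.12 × 12.23 = 62.6176 kJ
n = 3.8 / 342.3 = 0.01110 mol
q_rxn = −q_cal = -62.6176 kJ
ΔH = -62.6176 / 0.01110 = -5641 kJ/mol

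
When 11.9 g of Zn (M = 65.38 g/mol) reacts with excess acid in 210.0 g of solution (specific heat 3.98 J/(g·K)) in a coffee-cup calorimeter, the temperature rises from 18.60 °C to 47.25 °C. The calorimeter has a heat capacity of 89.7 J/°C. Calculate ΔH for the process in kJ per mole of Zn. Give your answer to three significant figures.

|ΔT| = |47.25 − 18.60| = 28.65 °C
|q_surr| = (210.0 × 3.98 + 89.7) × 28.65 = 925.5 × 28.65 = 26520 J
n(Zn) = 11.9 / 65.38 = 0.1820 mol
Temperature rose, so q_rxn = −|q_surr| = -26.52 kJ
ΔH = q_rxn / n = -145.7 kJ/mol

ΔH = -146 kJ/mol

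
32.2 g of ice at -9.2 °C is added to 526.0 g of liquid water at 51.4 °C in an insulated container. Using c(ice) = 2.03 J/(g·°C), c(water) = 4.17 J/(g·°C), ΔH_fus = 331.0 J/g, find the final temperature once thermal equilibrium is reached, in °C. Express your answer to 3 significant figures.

Heat to bring ice to 0 °C and melt it: q₁ = 32.2×2.03×9.2 + 32.2×331.0 = 11260 J
Heat the water can supply cooling to 0 °C: 526.0×4.17×51.4 = 112742 J > q₁, so all ice melts.
Energy balance: 526.0×4.17×(51.4 − T) = 11260 + 32.2×4.17×(T − 0)
2193.42(51.4 − T) = 11260 + 134.274 T
112742 − 11260 = 2327.694 T
T = 101482 / 2327.694 = 43.60 °C

T_f = 43.6 °C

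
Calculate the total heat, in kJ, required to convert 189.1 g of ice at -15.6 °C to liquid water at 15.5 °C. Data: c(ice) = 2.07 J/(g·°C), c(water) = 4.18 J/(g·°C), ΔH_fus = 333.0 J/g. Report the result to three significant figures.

q = 81.3 kJ

q1 (heat ice -15.6→0.0 °C): 189.1 × 2.07 × 15.6 = 6106 J
q2 (melt at 0 °C): 189.1 × 333.0 = 62970 J
q3 (heat water 0.0→15.5 °C): 189.1 × 4.18 × 15.5 = 12252 J
Total: 6106 + 62970 + 12252 = 81328 J = 81.3 kJ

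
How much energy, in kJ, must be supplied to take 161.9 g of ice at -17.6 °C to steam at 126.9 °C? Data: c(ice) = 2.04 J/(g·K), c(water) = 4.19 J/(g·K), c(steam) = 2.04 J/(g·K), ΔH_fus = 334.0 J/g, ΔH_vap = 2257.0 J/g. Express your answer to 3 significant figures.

q = 502 kJ

q1 (heat ice -17.6→0.0 °C): 161.9 × 2.04 × 17.6 = 5813 J
q2 (melt at 0 °C): 161.9 × 334.0 = 54075 J
q3 (heat water 0.0→100.0 °C): 161.9 × 4.19 × 100.0 = 67836 J
q4 (vaporize at 100 °C): 161.9 × 2257.0 = 365408 J
q5 (heat steam 100.0→126.9 °C): 161.9 × 2.04 × 26.9 = 8884 J
Total: 5813 + 54075 + 67836 + 365408 + 8884 = 502016 J = 502 kJ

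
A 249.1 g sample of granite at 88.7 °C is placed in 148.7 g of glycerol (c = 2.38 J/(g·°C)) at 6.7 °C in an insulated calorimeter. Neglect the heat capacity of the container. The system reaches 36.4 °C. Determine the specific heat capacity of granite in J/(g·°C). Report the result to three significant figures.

c = 0.807 J/(g·°C)

q_gained = (148.7 × 2.38) × (36.4 − 6.7) = 10510 J
q_lost = 249.1 × c × (88.7 − 36.4) = 13027.93 c
Set equal: c = 10510 / 13027.93 = 0.807 J/(g·°C)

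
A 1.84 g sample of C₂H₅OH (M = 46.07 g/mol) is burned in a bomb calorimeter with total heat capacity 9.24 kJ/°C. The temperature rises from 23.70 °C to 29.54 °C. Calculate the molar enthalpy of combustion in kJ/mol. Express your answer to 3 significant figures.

ΔT = 29.54 − 23.70 = 5.84 °C
q_cal = C_cal × ΔT = 9.24 × 5.84 = 53.9616 kJ
n = 1.84 / 46.07 = 0.03994 mol
q_rxn = −q_cal = -53.9616 kJ
ΔH = -53.9616 / 0.03994 = -1351 kJ/mol

ΔH = -1350 kJ/mol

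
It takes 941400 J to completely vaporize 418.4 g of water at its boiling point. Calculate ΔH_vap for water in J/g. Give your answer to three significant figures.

ΔH_vap = 2250 J/g

ΔH_vap = q / m = 941400 / 418.4 = 2250 J/g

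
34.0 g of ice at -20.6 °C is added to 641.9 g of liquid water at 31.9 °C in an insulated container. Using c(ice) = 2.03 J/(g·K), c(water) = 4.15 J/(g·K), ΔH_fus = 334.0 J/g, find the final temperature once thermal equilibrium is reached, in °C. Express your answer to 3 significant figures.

Heat to bring ice to 0 °C and melt it: q₁ = 34.0×2.03×20.6 + 34.0×334.0 = 12778 J
Heat the water can supply cooling to 0 °C: 641.9×4.15×31.9 = 84977.9 J > q₁, so all ice melts.
Energy balance: 641.9×4.15×(31.9 − T) = 12778 + 34.0×4.15×(T − 0)
2663.885(31.9 − T) = 12778 + 141.1 T
84977.9 − 12778 = 2804.985 T
T = 72199.9 / 2804.985 = 25.74 °C

T_f = 25.7 °C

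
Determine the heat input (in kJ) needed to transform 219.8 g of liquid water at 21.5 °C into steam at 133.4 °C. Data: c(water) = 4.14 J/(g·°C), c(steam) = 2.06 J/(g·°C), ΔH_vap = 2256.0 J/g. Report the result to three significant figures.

q = 582 kJ

q1 (heat water 21.5→100.0 °C): 219.8 × 4.14 × 78.5 = 71433 J
q2 (vaporize at 100 °C): 219.8 × 2256.0 = 495869 J
q3 (heat steam 100.0→133.4 °C): 219.8 × 2.06 × 33.4 = 15123 J
Total: 71433 + 495869 + 15123 = 582425 J = 582 kJ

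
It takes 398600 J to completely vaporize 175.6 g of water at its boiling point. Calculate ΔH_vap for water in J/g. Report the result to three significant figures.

ΔH_vap = 2270 J/g

ΔH_vap = q / m = 398600 / 175.6 = 2270 J/g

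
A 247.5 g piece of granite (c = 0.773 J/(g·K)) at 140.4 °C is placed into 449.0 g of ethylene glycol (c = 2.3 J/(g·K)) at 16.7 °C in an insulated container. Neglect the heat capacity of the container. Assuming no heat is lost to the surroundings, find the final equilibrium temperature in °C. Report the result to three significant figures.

Heat lost by granite = heat gained by ethylene glycol.
(247.5)(0.773)(140.4 − T) = (449.0)(2.3)(T − 16.7)
191.3175 (140.4 − T) = 1032.7 (T − 16.7)
26861 − 191.3175 T = 1032.7 T − 17246
44107 = 1224.0175 T
T = 36.03 °C

T_f = 36.0 °C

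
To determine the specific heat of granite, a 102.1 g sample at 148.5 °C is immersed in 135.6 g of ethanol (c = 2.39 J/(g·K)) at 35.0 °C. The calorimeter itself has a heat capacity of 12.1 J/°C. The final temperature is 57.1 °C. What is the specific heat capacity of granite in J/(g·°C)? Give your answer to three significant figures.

q_gained = (135.6 × 2.39 + 12.1) × (57.1 − 35.0) = 7430 J
q_lost = 102.1 × c × (148.5 − 57.1) = 9331.94 c
Set equal: c = 7430 / 9331.94 = 0.796 J/(g·°C)

c = 0.796 J/(g·°C)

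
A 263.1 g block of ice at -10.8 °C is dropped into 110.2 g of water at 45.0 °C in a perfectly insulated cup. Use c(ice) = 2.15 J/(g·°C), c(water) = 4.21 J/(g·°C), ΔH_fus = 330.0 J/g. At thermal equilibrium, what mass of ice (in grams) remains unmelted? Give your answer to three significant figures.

Heat to warm all ice to 0 °C: 263.1×2.15×10.8 = 6109.2 J
Heat released by water cooling to 0 °C: 110.2×4.21×45.0 = 20877 J
20877 J < 6109.2 + 263.1×330.0 = 92932.2 J, so not all ice melts; final T = 0 °C.
Heat left for melting: 20877 − 6109.2 = 14767.8 J
Mass melted = 14767.8 / 330.0 = 44.75 g
Ice remaining = 263.1 − 44.75 = 218.35 g

m_ice remaining = 218 g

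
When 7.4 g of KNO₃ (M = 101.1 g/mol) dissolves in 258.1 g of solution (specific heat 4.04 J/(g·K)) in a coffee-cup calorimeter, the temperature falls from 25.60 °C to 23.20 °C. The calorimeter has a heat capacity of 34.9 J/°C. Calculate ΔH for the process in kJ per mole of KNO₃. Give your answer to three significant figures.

|ΔT| = |23.20 − 25.60| = 2.40 °C
|q_surr| = (258.1 × 4.04 + 34.9) × 2.40 = 1077.624 × 2.40 = 2586 J
n(KNO₃) = 7.4 / 101.1 = 0.07319 mol
Temperature fell, so q_rxn = +|q_surr| = 2.586 kJ
ΔH = q_rxn / n = 35.33 kJ/mol

ΔH = 35.3 kJ/mol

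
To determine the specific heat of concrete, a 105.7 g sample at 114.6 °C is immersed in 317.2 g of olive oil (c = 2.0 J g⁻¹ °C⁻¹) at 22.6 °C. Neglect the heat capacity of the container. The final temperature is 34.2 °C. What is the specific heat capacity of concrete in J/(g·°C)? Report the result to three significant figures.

c = 0.866 J/(g·°C)

q_gained = (317.2 × 2.0) × (34.2 − 22.6) = 7359 J
q_lost = 105.7 × c × (114.6 − 34.2) = 8498.28 c
Set equal: c = 7359 / 8498.28 = 0.866 J/(g·°C)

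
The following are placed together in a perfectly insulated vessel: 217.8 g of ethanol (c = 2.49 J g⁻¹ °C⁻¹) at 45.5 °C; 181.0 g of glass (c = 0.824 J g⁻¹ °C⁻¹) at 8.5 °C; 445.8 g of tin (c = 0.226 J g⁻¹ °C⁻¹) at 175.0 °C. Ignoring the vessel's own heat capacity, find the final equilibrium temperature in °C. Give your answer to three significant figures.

T_f = 55.0 °C

Σ mᵢcᵢ(T − Tᵢ) = 0  ⇒  T = Σ mᵢcᵢTᵢ / Σ mᵢcᵢ
Σ mᵢcᵢ = 217.8×2.49 + 181.0×0.824 + 445.8×0.226 = 792.2168
Σ mᵢcᵢTᵢ = 542.322×45.5 + 149.144×8.5 + 100.7508×175.0 = 43575
T = 43575 / 792.2168 = 55.00 °C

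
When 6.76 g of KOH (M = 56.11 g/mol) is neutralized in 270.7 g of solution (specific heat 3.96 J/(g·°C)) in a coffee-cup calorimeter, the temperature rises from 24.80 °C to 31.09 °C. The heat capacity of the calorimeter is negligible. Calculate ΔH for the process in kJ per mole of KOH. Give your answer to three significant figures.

ΔH = -56.0 kJ/mol

|ΔT| = |31.09 − 24.80| = 6.29 °C
|q_surr| = (270.7 × 3.96) × 6.29 = 1071.972 × 6.29 = 6743 J
n(KOH) = 6.76 / 56.11 = 0.1205 mol
Temperature rose, so q_rxn = −|q_surr| = -6.743 kJ
ΔH = q_rxn / n = -55.96 kJ/mol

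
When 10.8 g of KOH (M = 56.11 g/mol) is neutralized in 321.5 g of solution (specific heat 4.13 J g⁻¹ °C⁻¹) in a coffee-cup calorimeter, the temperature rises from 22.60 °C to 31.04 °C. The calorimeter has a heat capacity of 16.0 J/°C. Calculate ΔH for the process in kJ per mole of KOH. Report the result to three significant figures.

ΔH = -58.9 kJ/mol

|ΔT| = |31.04 − 22.60| = 8.44 °C
|q_surr| = (321.5 × 4.13 + 16.0) × 8.44 = 1343.795 × 8.44 = 11340 J
n(KOH) = 10.8 / 56.11 = 0.1925 mol
Temperature rose, so q_rxn = −|q_surr| = -11.34 kJ
ΔH = q_rxn / n = -58.91 kJ/mol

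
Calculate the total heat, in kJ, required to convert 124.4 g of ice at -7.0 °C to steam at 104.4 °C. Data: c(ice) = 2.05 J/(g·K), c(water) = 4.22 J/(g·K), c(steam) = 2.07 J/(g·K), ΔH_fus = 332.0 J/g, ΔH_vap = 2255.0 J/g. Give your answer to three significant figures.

q1 (heat ice -7.0→0.0 °C): 124.4 × 2.05 × 7.0 = 1785 J
q2 (melt at 0 °C): 124.4 × 332.0 = 41301 J
q3 (heat water 0.0→100.0 °C): 124.4 × 4.22 × 100.0 = 52497 J
q4 (vaporize at 100 °C): 124.4 × 2255.0 = 280522 J
q5 (heat steam 100.0→104.4 °C): 124.4 × 2.07 × 4.4 = 1133 J
Total: 1785 + 41301 + 52497 + 280522 + 1133 = 377238 J = 377 kJ

q = 377 kJ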